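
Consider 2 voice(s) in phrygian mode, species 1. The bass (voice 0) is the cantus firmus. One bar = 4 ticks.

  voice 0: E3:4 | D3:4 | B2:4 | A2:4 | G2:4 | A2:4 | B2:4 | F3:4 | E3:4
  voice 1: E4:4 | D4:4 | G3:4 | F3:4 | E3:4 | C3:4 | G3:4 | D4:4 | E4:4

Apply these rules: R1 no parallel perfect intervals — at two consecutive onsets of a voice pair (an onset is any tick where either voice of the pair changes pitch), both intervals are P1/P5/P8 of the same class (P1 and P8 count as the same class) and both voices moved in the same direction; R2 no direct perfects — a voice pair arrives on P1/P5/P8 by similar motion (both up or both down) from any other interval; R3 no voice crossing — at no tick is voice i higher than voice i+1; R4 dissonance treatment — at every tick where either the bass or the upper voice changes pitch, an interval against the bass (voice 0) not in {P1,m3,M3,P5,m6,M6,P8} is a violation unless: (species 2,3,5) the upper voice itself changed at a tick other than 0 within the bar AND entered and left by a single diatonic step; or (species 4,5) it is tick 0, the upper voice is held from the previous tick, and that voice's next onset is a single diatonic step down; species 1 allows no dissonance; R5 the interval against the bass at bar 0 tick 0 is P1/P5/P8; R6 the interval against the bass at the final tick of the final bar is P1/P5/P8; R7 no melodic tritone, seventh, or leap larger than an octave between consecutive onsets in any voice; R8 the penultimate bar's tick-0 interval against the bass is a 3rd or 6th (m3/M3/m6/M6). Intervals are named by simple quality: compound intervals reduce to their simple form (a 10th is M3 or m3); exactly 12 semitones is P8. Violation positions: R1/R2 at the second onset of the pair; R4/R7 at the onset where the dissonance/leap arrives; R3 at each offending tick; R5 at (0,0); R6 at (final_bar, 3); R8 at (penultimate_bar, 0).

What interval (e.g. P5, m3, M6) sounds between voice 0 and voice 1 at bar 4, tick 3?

M6

voice 0=G2 voice 1=E3 -> M6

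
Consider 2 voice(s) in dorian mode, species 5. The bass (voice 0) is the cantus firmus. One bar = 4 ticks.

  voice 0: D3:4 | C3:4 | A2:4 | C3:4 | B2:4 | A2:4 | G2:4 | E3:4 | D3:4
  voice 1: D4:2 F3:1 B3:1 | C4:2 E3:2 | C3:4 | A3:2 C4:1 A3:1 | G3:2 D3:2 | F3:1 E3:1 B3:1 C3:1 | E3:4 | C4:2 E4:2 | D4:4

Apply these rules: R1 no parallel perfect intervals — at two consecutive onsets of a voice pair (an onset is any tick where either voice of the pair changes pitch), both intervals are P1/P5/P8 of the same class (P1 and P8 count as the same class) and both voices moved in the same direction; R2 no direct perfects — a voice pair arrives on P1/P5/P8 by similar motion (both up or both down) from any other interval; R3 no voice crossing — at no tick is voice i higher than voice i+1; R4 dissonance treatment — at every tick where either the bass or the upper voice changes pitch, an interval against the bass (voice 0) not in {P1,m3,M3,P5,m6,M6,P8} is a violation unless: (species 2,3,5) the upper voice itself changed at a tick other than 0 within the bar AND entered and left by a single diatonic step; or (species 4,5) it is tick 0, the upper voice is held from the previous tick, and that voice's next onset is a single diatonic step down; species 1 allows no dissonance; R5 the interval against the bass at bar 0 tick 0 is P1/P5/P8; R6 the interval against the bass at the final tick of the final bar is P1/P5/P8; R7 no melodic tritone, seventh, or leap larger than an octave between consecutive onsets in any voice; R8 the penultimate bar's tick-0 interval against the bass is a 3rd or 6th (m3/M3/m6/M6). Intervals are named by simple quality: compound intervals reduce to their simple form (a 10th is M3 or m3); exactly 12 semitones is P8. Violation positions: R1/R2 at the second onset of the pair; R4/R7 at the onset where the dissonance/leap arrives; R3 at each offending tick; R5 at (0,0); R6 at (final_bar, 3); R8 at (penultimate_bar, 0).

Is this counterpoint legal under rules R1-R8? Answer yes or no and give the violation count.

bar 0: v0=D3 v1=D4 (P8)
bar 1: v0=C3 v1=C4 (P8)
bar 2: v0=A2 v1=C3 (m3)
bar 3: v0=C3 v1=A3 (M6)
bar 4: v0=B2 v1=G3 (m6)
bar 5: v0=A2 v1=F3 (m6)
bar 6: v0=G2 v1=E3 (M6)
bar 7: v0=E3 v1=C4 (m6)
bar 8: v0=D3 v1=D4 (P8)
  R7 @ bar0.3: F3->B3 leap 6st
  R4 @ bar5.2: A2/B3 M2 untreated
  R7 @ bar5.3: B3->C3 leap 11st
  R1 @ bar8.0: E3/E4 P8 -> D3/D4 P8 similar

No (4 violations)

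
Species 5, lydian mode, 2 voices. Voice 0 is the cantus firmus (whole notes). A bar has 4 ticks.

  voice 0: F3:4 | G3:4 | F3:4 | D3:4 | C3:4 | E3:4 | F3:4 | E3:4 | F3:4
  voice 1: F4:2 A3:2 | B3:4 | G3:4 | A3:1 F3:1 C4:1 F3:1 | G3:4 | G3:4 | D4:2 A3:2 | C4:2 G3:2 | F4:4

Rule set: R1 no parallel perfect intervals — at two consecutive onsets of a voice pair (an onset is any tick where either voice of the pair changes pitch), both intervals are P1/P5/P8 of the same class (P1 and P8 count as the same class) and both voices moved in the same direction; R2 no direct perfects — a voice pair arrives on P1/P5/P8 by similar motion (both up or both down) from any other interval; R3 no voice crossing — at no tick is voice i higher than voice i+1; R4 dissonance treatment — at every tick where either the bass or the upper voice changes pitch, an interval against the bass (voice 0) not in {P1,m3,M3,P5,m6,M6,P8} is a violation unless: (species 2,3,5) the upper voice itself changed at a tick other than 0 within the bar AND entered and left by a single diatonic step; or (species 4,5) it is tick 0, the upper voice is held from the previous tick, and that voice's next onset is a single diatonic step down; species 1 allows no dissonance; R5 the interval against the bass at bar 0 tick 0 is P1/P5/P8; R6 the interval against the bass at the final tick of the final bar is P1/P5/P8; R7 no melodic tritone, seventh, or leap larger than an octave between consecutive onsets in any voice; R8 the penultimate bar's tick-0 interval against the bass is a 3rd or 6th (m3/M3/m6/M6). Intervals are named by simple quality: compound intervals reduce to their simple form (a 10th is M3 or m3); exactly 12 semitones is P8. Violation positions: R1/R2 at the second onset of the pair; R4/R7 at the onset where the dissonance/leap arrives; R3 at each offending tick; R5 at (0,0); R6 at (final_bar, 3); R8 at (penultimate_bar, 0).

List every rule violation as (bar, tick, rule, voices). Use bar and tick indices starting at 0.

bar 0: v0=F3 v1=F4 downbeat P8
bar 1: v0=G3 v1=B3 downbeat M3
bar 2: v0=F3 v1=G3 downbeat M2
bar 3: v0=D3 v1=A3 downbeat P5
bar 4: v0=C3 v1=G3 downbeat P5
bar 5: v0=E3 v1=G3 downbeat m3
bar 6: v0=F3 v1=D4 downbeat M6
bar 7: v0=E3 v1=C4 downbeat m6
bar 8: v0=F3 v1=F4 downbeat P8
  -> R4 @ bar 2 tick 0 v(0, 1): F3/G3 M2 untreated
  -> R4 @ bar 3 tick 2 v(0, 1): D3/C4 m7 untreated
  -> R2 @ bar 8 tick 0 v(0, 1): E3/G3 m3 -> F3/F4 P8 similar
  -> R7 @ bar 8 tick 0 v(1,): G3->F4 leap 10st

(2, 0, R4, (0, 1))
(3, 2, R4, (0, 1))
(8, 0, R2, (0, 1))
(8, 0, R7, (1,))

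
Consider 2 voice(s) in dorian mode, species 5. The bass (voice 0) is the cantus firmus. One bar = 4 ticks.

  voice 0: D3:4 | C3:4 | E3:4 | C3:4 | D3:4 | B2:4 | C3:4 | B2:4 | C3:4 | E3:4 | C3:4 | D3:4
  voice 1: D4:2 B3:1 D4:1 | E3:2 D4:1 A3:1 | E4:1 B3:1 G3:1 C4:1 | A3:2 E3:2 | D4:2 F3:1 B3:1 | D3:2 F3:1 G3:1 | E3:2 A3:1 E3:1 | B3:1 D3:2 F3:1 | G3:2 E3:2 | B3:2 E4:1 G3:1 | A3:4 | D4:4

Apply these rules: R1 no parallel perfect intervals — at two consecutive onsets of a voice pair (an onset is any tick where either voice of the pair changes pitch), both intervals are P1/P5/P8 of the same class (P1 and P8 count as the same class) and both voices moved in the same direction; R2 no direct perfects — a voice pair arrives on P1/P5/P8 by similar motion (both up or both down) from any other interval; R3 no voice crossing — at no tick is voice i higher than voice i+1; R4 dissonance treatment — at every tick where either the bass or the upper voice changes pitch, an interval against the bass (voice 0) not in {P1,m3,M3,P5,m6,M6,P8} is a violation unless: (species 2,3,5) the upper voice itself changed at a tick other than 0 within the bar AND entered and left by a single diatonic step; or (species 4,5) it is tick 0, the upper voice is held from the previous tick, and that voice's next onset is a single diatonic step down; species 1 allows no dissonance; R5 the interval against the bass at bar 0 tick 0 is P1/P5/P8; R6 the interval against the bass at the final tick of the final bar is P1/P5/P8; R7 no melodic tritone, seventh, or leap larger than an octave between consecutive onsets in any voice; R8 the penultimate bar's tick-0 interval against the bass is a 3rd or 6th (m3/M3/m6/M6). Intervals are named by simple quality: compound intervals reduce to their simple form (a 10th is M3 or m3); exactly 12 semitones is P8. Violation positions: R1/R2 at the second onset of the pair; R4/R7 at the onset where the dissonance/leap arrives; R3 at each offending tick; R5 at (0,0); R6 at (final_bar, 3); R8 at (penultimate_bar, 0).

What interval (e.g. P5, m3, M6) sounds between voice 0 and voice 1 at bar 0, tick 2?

M6

voice 0=D3 voice 1=B3 -> M6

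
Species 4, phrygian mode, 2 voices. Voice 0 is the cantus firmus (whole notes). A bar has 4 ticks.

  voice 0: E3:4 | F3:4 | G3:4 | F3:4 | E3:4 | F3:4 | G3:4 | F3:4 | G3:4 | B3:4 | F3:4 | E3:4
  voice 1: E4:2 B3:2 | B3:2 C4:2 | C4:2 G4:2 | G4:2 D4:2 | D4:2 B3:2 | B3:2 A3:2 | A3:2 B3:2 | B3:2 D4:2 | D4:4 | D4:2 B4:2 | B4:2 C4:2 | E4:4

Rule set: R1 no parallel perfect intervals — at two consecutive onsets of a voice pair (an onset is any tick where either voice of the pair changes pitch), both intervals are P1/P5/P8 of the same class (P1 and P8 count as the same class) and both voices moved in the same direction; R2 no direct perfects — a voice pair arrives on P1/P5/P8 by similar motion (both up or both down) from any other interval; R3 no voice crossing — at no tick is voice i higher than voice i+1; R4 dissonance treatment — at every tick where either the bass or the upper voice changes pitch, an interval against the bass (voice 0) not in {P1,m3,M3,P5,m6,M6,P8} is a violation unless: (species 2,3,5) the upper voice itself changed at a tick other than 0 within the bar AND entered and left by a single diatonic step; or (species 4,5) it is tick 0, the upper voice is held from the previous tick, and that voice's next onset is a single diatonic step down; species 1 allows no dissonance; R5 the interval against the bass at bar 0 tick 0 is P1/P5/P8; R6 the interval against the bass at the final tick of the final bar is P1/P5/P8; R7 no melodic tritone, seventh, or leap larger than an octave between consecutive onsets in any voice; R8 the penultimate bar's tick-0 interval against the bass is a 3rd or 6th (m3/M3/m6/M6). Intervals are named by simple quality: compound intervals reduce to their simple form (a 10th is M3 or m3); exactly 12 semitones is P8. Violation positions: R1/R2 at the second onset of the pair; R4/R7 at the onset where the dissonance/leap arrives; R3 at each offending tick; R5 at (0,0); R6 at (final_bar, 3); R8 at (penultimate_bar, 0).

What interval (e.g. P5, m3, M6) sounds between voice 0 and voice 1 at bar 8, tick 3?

voice 0=G3 voice 1=D4 -> P5

P5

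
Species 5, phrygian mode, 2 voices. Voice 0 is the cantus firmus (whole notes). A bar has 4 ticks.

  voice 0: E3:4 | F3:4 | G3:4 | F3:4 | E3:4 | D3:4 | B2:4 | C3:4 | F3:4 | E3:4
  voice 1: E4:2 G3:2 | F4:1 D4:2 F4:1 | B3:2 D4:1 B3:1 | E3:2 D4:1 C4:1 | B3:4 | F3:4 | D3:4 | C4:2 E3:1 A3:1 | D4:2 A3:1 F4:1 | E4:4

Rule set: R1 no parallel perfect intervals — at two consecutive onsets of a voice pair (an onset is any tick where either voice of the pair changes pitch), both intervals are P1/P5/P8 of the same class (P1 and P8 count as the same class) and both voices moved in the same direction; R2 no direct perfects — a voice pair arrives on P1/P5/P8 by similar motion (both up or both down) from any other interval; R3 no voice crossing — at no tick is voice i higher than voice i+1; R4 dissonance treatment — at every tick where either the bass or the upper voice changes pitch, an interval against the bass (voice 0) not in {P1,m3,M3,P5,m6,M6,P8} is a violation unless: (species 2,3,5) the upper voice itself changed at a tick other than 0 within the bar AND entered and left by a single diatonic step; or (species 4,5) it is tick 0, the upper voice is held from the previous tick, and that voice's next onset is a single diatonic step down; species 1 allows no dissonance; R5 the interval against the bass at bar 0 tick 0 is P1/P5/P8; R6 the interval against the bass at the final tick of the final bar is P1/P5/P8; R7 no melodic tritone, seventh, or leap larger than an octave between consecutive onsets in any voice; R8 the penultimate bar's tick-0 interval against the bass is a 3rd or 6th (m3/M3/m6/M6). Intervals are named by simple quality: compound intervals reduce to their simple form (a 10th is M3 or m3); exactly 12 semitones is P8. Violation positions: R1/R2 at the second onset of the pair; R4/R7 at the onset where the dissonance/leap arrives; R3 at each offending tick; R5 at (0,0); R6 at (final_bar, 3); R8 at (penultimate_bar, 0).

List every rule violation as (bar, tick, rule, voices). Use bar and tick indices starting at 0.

bar 0: v0=E3 v1=E4 downbeat P8
bar 1: v0=F3 v1=F4 downbeat P8
bar 2: v0=G3 v1=B3 downbeat M3
bar 3: v0=F3 v1=E3 downbeat m2
bar 4: v0=E3 v1=B3 downbeat P5
bar 5: v0=D3 v1=F3 downbeat m3
bar 6: v0=B2 v1=D3 downbeat m3
bar 7: v0=C3 v1=C4 downbeat P8
bar 8: v0=F3 v1=D4 downbeat M6
bar 9: v0=E3 v1=E4 downbeat P8
  -> R2 @ bar 1 tick 0 v(0, 1): E3/G3 m3 -> F3/F4 P8 similar
  -> R7 @ bar 1 tick 0 v(1,): G3->F4 leap 10st
  -> R7 @ bar 2 tick 0 v(1,): F4->B3 leap 6st
  -> R3 @ bar 3 tick 0 v(0, 1): F3 above E3
  -> R4 @ bar 3 tick 0 v(0, 1): F3/E3 m2 untreated
  -> R3 @ bar 3 tick 1 v(0, 1): F3 above E3
  -> R7 @ bar 3 tick 2 v(1,): E3->D4 leap 10st
  -> R1 @ bar 4 tick 0 v(0, 1): F3/C4 P5 -> E3/B3 P5 similar
  -> R7 @ bar 5 tick 0 v(1,): B3->F3 leap 6st
  -> R2 @ bar 7 tick 0 v(0, 1): B2/D3 m3 -> C3/C4 P8 similar
  -> R7 @ bar 7 tick 0 v(1,): D3->C4 leap 10st
  -> R1 @ bar 9 tick 0 v(0, 1): F3/F4 P8 -> E3/E4 P8 similar

(1, 0, R2, (0, 1))
(1, 0, R7, (1,))
(2, 0, R7, (1,))
(3, 0, R3, (0, 1))
(3, 0, R4, (0, 1))
(3, 1, R3, (0, 1))
(3, 2, R7, (1,))
(4, 0, R1, (0, 1))
(5, 0, R7, (1,))
(7, 0, R2, (0, 1))
(7, 0, R7, (1,))
(9, 0, R1, (0, 1))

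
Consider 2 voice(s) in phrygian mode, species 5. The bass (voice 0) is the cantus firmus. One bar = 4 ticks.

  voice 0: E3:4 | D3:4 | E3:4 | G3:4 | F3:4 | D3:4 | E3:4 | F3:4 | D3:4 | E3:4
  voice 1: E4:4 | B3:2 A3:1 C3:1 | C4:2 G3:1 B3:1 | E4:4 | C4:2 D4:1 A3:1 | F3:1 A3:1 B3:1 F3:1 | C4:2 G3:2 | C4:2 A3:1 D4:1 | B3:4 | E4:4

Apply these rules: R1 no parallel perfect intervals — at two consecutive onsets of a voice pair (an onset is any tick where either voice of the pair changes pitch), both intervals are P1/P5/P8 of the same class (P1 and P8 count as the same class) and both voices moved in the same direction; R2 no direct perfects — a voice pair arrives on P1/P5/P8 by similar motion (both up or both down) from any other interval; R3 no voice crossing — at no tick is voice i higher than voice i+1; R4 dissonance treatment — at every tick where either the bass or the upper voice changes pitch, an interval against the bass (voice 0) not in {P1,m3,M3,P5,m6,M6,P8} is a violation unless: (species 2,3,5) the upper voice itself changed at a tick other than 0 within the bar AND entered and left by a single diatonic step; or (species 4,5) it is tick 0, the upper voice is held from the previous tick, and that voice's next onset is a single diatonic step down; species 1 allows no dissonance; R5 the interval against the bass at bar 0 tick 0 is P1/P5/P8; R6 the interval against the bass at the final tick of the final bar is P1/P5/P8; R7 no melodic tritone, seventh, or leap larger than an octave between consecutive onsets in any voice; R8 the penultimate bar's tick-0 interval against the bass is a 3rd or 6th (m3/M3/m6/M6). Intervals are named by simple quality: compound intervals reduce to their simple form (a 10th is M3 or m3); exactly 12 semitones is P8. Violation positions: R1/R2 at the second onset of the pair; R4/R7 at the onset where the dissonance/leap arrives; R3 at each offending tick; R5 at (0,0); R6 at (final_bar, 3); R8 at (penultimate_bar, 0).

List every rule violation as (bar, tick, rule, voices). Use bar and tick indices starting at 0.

bar 0: v0=E3 v1=E4 downbeat P8
bar 1: v0=D3 v1=B3 downbeat M6
bar 2: v0=E3 v1=C4 downbeat m6
bar 3: v0=G3 v1=E4 downbeat M6
bar 4: v0=F3 v1=C4 downbeat P5
bar 5: v0=D3 v1=F3 downbeat m3
bar 6: v0=E3 v1=C4 downbeat m6
bar 7: v0=F3 v1=C4 downbeat P5
bar 8: v0=D3 v1=B3 downbeat M6
bar 9: v0=E3 v1=E4 downbeat P8
  -> R3 @ bar 1 tick 3 v(0, 1): D3 above C3
  -> R4 @ bar 1 tick 3 v(0, 1): D3/C3 M2 untreated
  -> R2 @ bar 4 tick 0 v(0, 1): G3/E4 M6 -> F3/C4 P5 similar
  -> R7 @ bar 5 tick 3 v(1,): B3->F3 leap 6st
  -> R2 @ bar 7 tick 0 v(0, 1): E3/G3 m3 -> F3/C4 P5 similar
  -> R2 @ bar 9 tick 0 v(0, 1): D3/B3 M6 -> E3/E4 P8 similar

(1, 3, R3, (0, 1))
(1, 3, R4, (0, 1))
(4, 0, R2, (0, 1))
(5, 3, R7, (1,))
(7, 0, R2, (0, 1))
(9, 0, R2, (0, 1))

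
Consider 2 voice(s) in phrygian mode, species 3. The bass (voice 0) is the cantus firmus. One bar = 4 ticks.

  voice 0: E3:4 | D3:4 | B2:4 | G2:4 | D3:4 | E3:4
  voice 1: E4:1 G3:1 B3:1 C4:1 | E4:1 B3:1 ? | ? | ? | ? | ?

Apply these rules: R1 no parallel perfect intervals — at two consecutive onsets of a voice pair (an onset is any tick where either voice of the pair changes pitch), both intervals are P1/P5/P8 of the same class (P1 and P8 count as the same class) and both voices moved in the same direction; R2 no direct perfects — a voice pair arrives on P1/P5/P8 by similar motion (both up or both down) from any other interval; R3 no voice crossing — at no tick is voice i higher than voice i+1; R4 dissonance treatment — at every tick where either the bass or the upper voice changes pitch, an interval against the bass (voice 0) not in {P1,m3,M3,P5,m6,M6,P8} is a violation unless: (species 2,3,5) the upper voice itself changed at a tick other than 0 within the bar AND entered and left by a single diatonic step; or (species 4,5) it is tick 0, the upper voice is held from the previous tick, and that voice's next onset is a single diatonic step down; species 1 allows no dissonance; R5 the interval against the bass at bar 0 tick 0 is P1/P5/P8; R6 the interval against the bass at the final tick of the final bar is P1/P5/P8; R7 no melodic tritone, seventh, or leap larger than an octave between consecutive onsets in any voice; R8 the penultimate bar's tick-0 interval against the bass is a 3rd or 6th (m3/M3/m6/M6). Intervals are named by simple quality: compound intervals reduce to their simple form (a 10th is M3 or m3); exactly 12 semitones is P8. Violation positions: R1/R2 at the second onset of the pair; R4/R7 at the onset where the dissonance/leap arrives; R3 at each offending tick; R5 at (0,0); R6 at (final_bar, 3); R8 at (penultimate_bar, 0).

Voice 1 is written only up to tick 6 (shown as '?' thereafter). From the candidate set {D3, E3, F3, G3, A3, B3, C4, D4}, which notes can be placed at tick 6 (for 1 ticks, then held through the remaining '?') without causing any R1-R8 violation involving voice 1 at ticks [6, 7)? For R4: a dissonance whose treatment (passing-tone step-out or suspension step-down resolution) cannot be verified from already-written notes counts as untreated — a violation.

D3: legal
E3: violates R4
F3: violates R7
G3: violates R4
A3: legal
B3: legal
C4: violates R4
D4: legal

{A3, B3, D3, D4}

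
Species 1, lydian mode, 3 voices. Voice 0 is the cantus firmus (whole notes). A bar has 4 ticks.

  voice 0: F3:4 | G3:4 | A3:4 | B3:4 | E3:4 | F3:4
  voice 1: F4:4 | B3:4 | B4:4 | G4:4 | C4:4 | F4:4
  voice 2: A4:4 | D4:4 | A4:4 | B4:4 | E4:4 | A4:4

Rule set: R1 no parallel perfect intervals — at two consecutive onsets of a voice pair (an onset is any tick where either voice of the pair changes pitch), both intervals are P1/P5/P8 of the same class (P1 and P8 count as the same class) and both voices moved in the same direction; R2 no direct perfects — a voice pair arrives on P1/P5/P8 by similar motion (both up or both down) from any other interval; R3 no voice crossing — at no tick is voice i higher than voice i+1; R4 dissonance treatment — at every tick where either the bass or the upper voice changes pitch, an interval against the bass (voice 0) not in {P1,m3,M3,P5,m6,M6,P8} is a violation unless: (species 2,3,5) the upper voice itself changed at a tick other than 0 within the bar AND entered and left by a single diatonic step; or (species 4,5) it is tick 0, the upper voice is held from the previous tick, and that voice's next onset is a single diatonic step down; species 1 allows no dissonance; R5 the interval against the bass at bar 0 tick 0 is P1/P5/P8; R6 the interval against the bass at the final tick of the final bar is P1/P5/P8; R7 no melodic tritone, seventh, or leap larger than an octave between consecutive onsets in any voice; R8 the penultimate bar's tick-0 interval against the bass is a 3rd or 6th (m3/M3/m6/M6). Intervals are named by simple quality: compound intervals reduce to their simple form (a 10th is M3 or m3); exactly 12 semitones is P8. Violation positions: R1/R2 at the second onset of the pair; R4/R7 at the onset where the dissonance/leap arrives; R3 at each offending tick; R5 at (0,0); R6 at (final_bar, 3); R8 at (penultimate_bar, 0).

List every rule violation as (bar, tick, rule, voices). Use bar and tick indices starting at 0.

bar 0: v0=F3 v1=F4 v2=A4 downbeat M3
bar 1: v0=G3 v1=B3 v2=D4 downbeat P5
bar 2: v0=A3 v1=B4 v2=A4 downbeat P8
bar 3: v0=B3 v1=G4 v2=B4 downbeat P8
bar 4: v0=E3 v1=C4 v2=E4 downbeat P8
bar 5: v0=F3 v1=F4 v2=A4 downbeat M3
  -> R5 @ bar 0 tick 0 v(0, 2): opens on M3
  -> R7 @ bar 1 tick 0 v(1,): F4->B3 leap 6st
  -> R2 @ bar 2 tick 0 v(0, 2): G3/D4 P5 -> A3/A4 P8 similar
  -> R3 @ bar 2 tick 0 v(1, 2): B4 above A4
  -> R4 @ bar 2 tick 0 v(0, 1): A3/B4 M2 untreated
  -> R3 @ bar 2 tick 1 v(1, 2): B4 above A4
  -> R3 @ bar 2 tick 2 v(1, 2): B4 above A4
  -> R3 @ bar 2 tick 3 v(1, 2): B4 above A4
  -> R1 @ bar 3 tick 0 v(0, 2): A3/A4 P8 -> B3/B4 P8 similar
  -> R1 @ bar 4 tick 0 v(0, 2): B3/B4 P8 -> E3/E4 P8 similar
  -> R8 @ bar 4 tick 0 v(0, 2): penult P8 not 3rd/6th
  -> R2 @ bar 5 tick 0 v(0, 1): E3/C4 m6 -> F3/F4 P8 similar
  -> R6 @ bar 5 tick 3 v(0, 2): closes on M3

(0, 0, R5, (0, 2))
(1, 0, R7, (1,))
(2, 0, R2, (0, 2))
(2, 0, R3, (1, 2))
(2, 0, R4, (0, 1))
(2, 1, R3, (1, 2))
(2, 2, R3, (1, 2))
(2, 3, R3, (1, 2))
(3, 0, R1, (0, 2))
(4, 0, R1, (0, 2))
(4, 0, R8, (0, 2))
(5, 0, R2, (0, 1))
(5, 3, R6, (0, 2))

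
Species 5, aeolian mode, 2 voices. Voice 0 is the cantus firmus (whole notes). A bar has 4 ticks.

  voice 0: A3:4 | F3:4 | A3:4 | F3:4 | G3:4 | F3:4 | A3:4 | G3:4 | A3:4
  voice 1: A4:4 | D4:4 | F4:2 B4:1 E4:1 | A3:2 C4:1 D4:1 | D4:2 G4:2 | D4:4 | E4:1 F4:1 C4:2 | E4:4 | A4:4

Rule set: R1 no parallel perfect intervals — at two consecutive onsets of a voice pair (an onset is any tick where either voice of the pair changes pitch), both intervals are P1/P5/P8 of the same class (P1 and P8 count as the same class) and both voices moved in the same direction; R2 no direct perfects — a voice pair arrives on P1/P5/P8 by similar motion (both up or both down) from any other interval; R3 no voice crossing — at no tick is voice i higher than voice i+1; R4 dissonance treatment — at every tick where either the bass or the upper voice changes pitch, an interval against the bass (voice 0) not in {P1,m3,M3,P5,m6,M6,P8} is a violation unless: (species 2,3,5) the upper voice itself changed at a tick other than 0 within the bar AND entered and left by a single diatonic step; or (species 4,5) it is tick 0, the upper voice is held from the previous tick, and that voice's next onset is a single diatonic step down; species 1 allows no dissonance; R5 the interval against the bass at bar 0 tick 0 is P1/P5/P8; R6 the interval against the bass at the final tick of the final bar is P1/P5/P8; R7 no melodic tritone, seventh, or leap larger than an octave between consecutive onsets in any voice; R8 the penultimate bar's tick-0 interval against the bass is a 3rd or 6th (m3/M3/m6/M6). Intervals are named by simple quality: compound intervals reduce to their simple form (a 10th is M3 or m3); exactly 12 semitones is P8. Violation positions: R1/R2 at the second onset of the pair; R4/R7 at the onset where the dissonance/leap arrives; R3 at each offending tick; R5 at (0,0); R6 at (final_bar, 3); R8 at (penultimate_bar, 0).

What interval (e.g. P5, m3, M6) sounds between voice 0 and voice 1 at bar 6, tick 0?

voice 0=A3 voice 1=E4 -> P5

P5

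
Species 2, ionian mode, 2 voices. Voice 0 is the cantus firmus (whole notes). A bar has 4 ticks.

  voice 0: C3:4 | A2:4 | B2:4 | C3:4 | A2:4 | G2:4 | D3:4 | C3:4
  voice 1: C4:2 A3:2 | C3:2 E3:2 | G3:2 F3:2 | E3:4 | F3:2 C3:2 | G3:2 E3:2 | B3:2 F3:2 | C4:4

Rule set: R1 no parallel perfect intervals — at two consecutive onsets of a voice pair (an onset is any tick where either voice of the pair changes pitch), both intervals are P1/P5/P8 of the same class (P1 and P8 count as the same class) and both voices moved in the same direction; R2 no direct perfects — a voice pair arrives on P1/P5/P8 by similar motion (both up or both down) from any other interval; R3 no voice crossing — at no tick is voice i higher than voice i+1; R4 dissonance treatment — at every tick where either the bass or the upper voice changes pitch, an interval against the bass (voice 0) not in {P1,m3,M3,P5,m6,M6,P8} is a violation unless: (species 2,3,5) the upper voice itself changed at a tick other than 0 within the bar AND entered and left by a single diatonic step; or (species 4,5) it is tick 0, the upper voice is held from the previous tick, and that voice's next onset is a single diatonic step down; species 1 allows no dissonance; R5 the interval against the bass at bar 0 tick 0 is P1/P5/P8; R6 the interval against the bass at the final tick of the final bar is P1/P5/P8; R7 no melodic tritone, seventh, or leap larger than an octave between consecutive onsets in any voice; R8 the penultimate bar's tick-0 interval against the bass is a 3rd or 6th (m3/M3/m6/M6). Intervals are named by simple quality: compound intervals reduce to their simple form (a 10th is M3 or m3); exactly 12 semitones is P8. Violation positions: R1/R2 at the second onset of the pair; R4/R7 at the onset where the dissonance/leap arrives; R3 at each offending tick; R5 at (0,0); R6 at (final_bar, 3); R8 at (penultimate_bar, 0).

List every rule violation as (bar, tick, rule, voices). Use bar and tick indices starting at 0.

(6, 2, R7, (1,))

bar 0: v0=C3 v1=C4 downbeat P8
bar 1: v0=A2 v1=C3 downbeat m3
bar 2: v0=B2 v1=G3 downbeat m6
bar 3: v0=C3 v1=E3 downbeat M3
bar 4: v0=A2 v1=F3 downbeat m6
bar 5: v0=G2 v1=G3 downbeat P8
bar 6: v0=D3 v1=B3 downbeat M6
bar 7: v0=C3 v1=C4 downbeat P8
  -> R7 @ bar 6 tick 2 v(1,): B3->F3 leap 6st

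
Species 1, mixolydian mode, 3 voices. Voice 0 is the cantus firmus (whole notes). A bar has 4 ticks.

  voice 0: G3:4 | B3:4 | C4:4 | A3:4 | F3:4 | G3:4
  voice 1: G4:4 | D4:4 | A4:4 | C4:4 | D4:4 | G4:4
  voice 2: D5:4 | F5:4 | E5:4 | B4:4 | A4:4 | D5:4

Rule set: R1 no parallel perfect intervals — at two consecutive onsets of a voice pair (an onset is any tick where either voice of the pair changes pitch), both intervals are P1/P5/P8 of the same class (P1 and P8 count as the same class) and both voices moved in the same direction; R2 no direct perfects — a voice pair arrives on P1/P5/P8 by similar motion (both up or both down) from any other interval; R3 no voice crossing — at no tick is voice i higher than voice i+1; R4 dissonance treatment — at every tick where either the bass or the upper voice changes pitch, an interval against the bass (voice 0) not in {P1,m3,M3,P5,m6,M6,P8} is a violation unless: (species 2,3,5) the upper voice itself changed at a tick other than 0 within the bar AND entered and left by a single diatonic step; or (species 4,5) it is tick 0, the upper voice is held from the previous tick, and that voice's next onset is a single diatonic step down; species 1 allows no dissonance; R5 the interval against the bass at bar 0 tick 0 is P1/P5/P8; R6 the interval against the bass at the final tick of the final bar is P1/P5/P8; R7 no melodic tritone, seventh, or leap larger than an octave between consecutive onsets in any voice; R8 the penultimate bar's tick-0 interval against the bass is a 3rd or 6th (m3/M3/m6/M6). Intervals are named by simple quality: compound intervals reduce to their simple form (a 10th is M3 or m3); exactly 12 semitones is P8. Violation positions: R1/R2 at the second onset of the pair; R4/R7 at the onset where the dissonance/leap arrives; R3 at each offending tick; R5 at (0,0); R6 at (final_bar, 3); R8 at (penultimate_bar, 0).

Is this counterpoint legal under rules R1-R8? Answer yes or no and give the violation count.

No (5 violations)

bar 0: v0=G3 v1=G4 v2=D5 (P5)
bar 1: v0=B3 v1=D4 v2=F5 (TT)
bar 2: v0=C4 v1=A4 v2=E5 (M3)
bar 3: v0=A3 v1=C4 v2=B4 (M2)
bar 4: v0=F3 v1=D4 v2=A4 (M3)
bar 5: v0=G3 v1=G4 v2=D5 (P5)
  R4 @ bar1.0: B3/F5 TT untreated
  R4 @ bar3.0: A3/B4 M2 untreated
  R1 @ bar5.0: D4/A4 P5 -> G4/D5 P5 similar
  R2 @ bar5.0: F3/D4 M6 -> G3/G4 P8 similar
  R2 @ bar5.0: F3/A4 M3 -> G3/D5 P5 similar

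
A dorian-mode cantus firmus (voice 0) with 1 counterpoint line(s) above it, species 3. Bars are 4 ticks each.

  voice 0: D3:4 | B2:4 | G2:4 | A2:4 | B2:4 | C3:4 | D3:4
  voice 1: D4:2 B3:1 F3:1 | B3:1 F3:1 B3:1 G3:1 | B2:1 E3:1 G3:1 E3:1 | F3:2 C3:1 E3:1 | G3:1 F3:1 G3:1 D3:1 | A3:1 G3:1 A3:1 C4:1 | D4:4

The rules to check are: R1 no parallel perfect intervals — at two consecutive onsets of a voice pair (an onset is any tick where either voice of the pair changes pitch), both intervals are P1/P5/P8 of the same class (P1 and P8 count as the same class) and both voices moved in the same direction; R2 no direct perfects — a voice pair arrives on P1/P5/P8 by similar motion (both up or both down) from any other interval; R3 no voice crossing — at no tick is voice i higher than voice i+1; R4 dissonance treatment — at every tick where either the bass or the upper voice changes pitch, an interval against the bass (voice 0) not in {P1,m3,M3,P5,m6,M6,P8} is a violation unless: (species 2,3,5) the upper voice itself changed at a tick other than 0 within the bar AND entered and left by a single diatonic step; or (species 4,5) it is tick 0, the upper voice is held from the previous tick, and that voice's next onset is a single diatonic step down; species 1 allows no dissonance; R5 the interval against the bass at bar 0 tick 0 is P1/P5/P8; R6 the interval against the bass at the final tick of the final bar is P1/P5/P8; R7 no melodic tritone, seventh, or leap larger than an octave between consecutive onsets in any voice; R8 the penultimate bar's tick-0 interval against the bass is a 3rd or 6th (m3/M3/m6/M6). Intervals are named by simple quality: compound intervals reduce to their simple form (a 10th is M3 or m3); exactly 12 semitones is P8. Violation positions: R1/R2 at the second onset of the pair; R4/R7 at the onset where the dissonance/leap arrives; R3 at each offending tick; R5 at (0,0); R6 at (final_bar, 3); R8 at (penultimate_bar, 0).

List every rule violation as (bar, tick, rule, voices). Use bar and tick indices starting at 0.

bar 0: v0=D3 v1=D4 downbeat P8
bar 1: v0=B2 v1=B3 downbeat P8
bar 2: v0=G2 v1=B2 downbeat M3
bar 3: v0=A2 v1=F3 downbeat m6
bar 4: v0=B2 v1=G3 downbeat m6
bar 5: v0=C3 v1=A3 downbeat M6
bar 6: v0=D3 v1=D4 downbeat P8
  -> R7 @ bar 0 tick 3 v(1,): B3->F3 leap 6st
  -> R7 @ bar 1 tick 0 v(1,): F3->B3 leap 6st
  -> R4 @ bar 1 tick 1 v(0, 1): B2/F3 TT untreated
  -> R7 @ bar 1 tick 1 v(1,): B3->F3 leap 6st
  -> R7 @ bar 1 tick 2 v(1,): F3->B3 leap 6st
  -> R1 @ bar 6 tick 0 v(0, 1): C3/C4 P8 -> D3/D4 P8 similar

(0, 3, R7, (1,))
(1, 0, R7, (1,))
(1, 1, R4, (0, 1))
(1, 1, R7, (1,))
(1, 2, R7, (1,))
(6, 0, R1, (0, 1))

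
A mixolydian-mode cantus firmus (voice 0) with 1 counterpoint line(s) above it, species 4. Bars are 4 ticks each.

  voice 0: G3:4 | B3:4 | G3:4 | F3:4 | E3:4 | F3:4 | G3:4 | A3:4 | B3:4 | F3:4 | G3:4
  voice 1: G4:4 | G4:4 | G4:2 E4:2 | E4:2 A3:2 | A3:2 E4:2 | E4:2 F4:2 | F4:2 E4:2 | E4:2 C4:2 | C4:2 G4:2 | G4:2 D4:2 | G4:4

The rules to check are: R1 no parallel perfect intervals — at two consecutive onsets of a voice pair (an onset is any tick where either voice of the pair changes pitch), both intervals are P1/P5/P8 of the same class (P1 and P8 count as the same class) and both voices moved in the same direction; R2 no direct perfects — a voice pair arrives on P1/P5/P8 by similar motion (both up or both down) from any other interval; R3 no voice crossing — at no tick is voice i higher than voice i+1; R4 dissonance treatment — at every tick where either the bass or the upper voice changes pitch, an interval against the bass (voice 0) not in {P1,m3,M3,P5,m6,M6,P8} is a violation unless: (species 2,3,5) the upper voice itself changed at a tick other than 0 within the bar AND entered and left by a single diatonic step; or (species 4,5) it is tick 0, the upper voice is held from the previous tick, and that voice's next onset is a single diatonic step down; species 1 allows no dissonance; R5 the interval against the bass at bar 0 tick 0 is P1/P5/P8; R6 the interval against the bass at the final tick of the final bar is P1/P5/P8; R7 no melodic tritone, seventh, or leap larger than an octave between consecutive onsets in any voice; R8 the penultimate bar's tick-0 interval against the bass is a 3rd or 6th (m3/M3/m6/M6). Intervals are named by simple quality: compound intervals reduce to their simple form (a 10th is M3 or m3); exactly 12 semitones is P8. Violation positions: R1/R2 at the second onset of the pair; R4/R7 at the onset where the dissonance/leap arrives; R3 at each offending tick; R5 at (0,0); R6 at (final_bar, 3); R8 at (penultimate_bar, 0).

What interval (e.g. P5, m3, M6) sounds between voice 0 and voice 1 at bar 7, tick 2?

voice 0=A3 voice 1=C4 -> m3

m3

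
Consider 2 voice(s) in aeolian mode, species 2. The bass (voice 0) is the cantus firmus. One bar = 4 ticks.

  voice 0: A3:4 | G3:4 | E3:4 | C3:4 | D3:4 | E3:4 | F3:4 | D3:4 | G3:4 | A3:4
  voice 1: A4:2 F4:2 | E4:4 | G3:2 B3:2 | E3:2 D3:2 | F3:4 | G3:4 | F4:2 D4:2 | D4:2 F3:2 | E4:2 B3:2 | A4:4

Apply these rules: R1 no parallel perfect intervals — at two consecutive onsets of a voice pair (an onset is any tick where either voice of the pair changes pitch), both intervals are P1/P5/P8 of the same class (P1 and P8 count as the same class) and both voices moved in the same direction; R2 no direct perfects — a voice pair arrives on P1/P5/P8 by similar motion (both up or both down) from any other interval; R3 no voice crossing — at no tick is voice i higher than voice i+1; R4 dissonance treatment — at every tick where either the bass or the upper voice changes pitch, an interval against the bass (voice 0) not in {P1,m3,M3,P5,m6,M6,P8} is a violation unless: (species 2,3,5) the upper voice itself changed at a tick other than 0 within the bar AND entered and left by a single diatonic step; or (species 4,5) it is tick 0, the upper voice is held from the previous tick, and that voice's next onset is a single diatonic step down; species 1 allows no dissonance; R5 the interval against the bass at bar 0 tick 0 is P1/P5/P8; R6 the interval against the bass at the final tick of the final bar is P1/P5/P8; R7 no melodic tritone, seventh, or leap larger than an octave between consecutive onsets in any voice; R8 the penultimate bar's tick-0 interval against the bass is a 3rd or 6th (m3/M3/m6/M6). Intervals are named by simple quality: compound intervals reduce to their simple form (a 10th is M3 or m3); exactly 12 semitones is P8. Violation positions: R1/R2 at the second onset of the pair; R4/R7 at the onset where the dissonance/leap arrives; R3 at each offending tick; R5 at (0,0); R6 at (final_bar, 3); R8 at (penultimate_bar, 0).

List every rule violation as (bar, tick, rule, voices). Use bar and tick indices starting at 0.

bar 0: v0=A3 v1=A4 downbeat P8
bar 1: v0=G3 v1=E4 downbeat M6
bar 2: v0=E3 v1=G3 downbeat m3
bar 3: v0=C3 v1=E3 downbeat M3
bar 4: v0=D3 v1=F3 downbeat m3
bar 5: v0=E3 v1=G3 downbeat m3
bar 6: v0=F3 v1=F4 downbeat P8
bar 7: v0=D3 v1=D4 downbeat P8
bar 8: v0=G3 v1=E4 downbeat M6
bar 9: v0=A3 v1=A4 downbeat P8
  -> R4 @ bar 3 tick 2 v(0, 1): C3/D3 M2 untreated
  -> R2 @ bar 6 tick 0 v(0, 1): E3/G3 m3 -> F3/F4 P8 similar
  -> R7 @ bar 6 tick 0 v(1,): G3->F4 leap 10st
  -> R7 @ bar 8 tick 0 v(1,): F3->E4 leap 11st
  -> R2 @ bar 9 tick 0 v(0, 1): G3/B3 M3 -> A3/A4 P8 similar
  -> R7 @ bar 9 tick 0 v(1,): B3->A4 leap 10st

(3, 2, R4, (0, 1))
(6, 0, R2, (0, 1))
(6, 0, R7, (1,))
(8, 0, R7, (1,))
(9, 0, R2, (0, 1))
(9, 0, R7, (1,))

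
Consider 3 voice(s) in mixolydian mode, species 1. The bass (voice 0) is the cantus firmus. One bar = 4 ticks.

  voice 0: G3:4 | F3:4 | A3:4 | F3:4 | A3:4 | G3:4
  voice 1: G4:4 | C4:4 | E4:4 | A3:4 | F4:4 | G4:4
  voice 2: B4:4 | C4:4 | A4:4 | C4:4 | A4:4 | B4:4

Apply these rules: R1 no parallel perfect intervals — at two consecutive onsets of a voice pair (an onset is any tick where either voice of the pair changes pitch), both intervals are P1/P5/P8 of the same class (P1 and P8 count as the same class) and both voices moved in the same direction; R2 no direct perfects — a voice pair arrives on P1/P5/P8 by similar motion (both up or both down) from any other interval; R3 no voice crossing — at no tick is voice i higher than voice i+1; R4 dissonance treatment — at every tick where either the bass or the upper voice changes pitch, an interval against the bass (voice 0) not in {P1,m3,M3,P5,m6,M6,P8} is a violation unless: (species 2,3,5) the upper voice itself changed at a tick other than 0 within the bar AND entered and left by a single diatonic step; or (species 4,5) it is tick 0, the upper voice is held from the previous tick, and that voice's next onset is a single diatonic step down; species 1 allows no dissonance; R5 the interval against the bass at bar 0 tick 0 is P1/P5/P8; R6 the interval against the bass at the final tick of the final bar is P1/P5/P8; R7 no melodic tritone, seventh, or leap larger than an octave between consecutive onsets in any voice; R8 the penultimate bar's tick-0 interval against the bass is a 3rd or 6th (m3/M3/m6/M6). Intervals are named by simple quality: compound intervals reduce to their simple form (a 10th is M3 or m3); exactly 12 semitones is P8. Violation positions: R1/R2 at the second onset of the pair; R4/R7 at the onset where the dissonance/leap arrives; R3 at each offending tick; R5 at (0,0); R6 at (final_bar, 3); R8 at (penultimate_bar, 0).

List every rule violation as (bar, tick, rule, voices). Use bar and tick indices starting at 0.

(0, 0, R5, (0, 2))
(1, 0, R2, (0, 1))
(1, 0, R2, (0, 2))
(1, 0, R2, (1, 2))
(1, 0, R7, (2,))
(2, 0, R1, (0, 1))
(2, 0, R2, (0, 2))
(3, 0, R2, (0, 2))
(4, 0, R2, (0, 2))
(4, 0, R8, (0, 2))
(5, 3, R6, (0, 2))

bar 0: v0=G3 v1=G4 v2=B4 downbeat M3
bar 1: v0=F3 v1=C4 v2=C4 downbeat P5
bar 2: v0=A3 v1=E4 v2=A4 downbeat P8
bar 3: v0=F3 v1=A3 v2=C4 downbeat P5
bar 4: v0=A3 v1=F4 v2=A4 downbeat P8
bar 5: v0=G3 v1=G4 v2=B4 downbeat M3
  -> R5 @ bar 0 tick 0 v(0, 2): opens on M3
  -> R2 @ bar 1 tick 0 v(0, 1): G3/G4 P8 -> F3/C4 P5 similar
  -> R2 @ bar 1 tick 0 v(0, 2): G3/B4 M3 -> F3/C4 P5 similar
  -> R2 @ bar 1 tick 0 v(1, 2): G4/B4 M3 -> C4/C4 P1 similar
  -> R7 @ bar 1 tick 0 v(2,): B4->C4 leap 11st
  -> R1 @ bar 2 tick 0 v(0, 1): F3/C4 P5 -> A3/E4 P5 similar
  -> R2 @ bar 2 tick 0 v(0, 2): F3/C4 P5 -> A3/A4 P8 similar
  -> R2 @ bar 3 tick 0 v(0, 2): A3/A4 P8 -> F3/C4 P5 similar
  -> R2 @ bar 4 tick 0 v(0, 2): F3/C4 P5 -> A3/A4 P8 similar
  -> R8 @ bar 4 tick 0 v(0, 2): penult P8 not 3rd/6th
  -> R6 @ bar 5 tick 3 v(0, 2): closes on M3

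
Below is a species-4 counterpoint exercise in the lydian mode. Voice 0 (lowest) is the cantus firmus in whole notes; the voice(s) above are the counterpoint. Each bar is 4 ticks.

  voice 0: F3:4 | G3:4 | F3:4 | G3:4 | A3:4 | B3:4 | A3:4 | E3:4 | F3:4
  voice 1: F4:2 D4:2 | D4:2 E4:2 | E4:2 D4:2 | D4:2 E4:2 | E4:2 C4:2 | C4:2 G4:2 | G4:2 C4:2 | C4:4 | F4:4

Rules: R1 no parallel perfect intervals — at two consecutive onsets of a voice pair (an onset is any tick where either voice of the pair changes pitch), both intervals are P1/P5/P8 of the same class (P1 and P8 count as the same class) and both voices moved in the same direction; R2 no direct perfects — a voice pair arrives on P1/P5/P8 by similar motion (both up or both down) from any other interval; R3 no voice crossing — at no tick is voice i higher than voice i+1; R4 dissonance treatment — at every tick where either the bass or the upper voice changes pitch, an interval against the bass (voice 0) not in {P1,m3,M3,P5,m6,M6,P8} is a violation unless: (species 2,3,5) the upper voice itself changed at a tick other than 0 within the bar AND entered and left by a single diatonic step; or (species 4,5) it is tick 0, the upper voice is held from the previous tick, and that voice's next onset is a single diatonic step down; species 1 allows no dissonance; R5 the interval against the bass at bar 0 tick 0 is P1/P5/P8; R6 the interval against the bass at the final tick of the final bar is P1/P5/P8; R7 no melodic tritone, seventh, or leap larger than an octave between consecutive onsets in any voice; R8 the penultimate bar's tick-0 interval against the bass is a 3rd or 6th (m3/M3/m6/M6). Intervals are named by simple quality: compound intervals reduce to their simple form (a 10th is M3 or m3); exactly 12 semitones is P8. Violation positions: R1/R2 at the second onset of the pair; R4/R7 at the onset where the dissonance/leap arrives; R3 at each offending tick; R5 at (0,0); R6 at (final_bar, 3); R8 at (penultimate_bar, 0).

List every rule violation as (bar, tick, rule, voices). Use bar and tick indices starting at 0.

bar 0: v0=F3 v1=F4 downbeat P8
bar 1: v0=G3 v1=D4 downbeat P5
bar 2: v0=F3 v1=E4 downbeat M7
bar 3: v0=G3 v1=D4 downbeat P5
bar 4: v0=A3 v1=E4 downbeat P5
bar 5: v0=B3 v1=C4 downbeat m2
bar 6: v0=A3 v1=G4 downbeat m7
bar 7: v0=E3 v1=C4 downbeat m6
bar 8: v0=F3 v1=F4 downbeat P8
  -> R4 @ bar 5 tick 0 v(0, 1): B3/C4 m2 untreated
  -> R4 @ bar 6 tick 0 v(0, 1): A3/G4 m7 untreated
  -> R2 @ bar 8 tick 0 v(0, 1): E3/C4 m6 -> F3/F4 P8 similar

(5, 0, R4, (0, 1))
(6, 0, R4, (0, 1))
(8, 0, R2, (0, 1))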